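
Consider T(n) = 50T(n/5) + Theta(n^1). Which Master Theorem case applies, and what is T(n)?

Master Theorem for T(n) = 50T(n/5) + O(n^1):

a = 50, b = 5, c = 1
log_b(a) = log_5(50) = 2.4307

Case 1: c = 1 < log_5(50) = 2.4307
T(n) = O(n^(log_5 50))

For T(n) = 50T(n/5) + O(n^1): log_5(50) = 2.4307. This is Case 1 of the Master Theorem (c < log_b(a), work dominated by leaves), giving O(n^(log_5 50)).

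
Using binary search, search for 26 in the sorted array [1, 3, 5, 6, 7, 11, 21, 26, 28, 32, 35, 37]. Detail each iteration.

Binary search for 26 in [1, 3, 5, 6, 7, 11, 21, 26, 28, 32, 35, 37]:

lo=0, hi=11, mid=5, arr[mid]=11 -> 11 < 26, search right half
lo=6, hi=11, mid=8, arr[mid]=28 -> 28 > 26, search left half
lo=6, hi=7, mid=6, arr[mid]=21 -> 21 < 26, search right half
lo=7, hi=7, mid=7, arr[mid]=26 -> Found target at index 7!

Binary search finds 26 at index 7 after 4 comparisons. The search repeatedly halves the search space by comparing with the middle element.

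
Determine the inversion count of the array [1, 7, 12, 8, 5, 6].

Finding inversions in [1, 7, 12, 8, 5, 6]:

(1, 4): arr[1]=7 > arr[4]=5
(1, 5): arr[1]=7 > arr[5]=6
(2, 3): arr[2]=12 > arr[3]=8
(2, 4): arr[2]=12 > arr[4]=5
(2, 5): arr[2]=12 > arr[5]=6
(3, 4): arr[3]=8 > arr[4]=5
(3, 5): arr[3]=8 > arr[5]=6

Total inversions: 7

The array has 7 inversion(s): (1,4), (1,5), (2,3), (2,4), (2,5), (3,4), (3,5). Each pair (i,j) satisfies i < j and arr[i] > arr[j].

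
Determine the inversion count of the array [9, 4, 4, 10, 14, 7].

Finding inversions in [9, 4, 4, 10, 14, 7]:

(0, 1): arr[0]=9 > arr[1]=4
(0, 2): arr[0]=9 > arr[2]=4
(0, 5): arr[0]=9 > arr[5]=7
(3, 5): arr[3]=10 > arr[5]=7
(4, 5): arr[4]=14 > arr[5]=7

Total inversions: 5

The array has 5 inversion(s): (0,1), (0,2), (0,5), (3,5), (4,5). Each pair (i,j) satisfies i < j and arr[i] > arr[j].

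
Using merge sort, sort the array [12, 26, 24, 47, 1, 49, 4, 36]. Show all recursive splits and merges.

Merge sort trace:

Split: [12, 26, 24, 47, 1, 49, 4, 36] -> [12, 26, 24, 47] and [1, 49, 4, 36]
  Split: [12, 26, 24, 47] -> [12, 26] and [24, 47]
    Split: [12, 26] -> [12] and [26]
    Merge: [12] + [26] -> [12, 26]
    Split: [24, 47] -> [24] and [47]
    Merge: [24] + [47] -> [24, 47]
  Merge: [12, 26] + [24, 47] -> [12, 24, 26, 47]
  Split: [1, 49, 4, 36] -> [1, 49] and [4, 36]
    Split: [1, 49] -> [1] and [49]
    Merge: [1] + [49] -> [1, 49]
    Split: [4, 36] -> [4] and [36]
    Merge: [4] + [36] -> [4, 36]
  Merge: [1, 49] + [4, 36] -> [1, 4, 36, 49]
Merge: [12, 24, 26, 47] + [1, 4, 36, 49] -> [1, 4, 12, 24, 26, 36, 47, 49]

Final sorted array: [1, 4, 12, 24, 26, 36, 47, 49]

The merge sort proceeds by recursively splitting the array and merging sorted halves.
After all merges, the sorted array is [1, 4, 12, 24, 26, 36, 47, 49].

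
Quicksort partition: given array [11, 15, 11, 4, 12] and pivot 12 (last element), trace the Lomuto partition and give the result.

Lomuto partition with pivot = 12:

Initial array: [11, 15, 11, 4, 12]

arr[0]=11 <= 12: swap with position 0, array becomes [11, 15, 11, 4, 12]
arr[1]=15 > 12: no swap
arr[2]=11 <= 12: swap with position 1, array becomes [11, 11, 15, 4, 12]
arr[3]=4 <= 12: swap with position 2, array becomes [11, 11, 4, 15, 12]

Place pivot at position 3: [11, 11, 4, 12, 15]
Pivot position: 3

After partitioning with pivot 12, the array becomes [11, 11, 4, 12, 15]. The pivot is placed at index 3. All elements to the left of the pivot are <= 12, and all elements to the right are > 12.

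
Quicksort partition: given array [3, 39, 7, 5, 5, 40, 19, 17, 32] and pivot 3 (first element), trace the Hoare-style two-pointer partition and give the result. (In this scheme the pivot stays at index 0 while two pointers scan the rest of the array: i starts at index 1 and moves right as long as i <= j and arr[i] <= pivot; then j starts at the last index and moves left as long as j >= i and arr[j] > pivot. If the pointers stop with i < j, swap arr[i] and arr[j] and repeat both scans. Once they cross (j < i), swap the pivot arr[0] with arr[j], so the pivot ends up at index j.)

Hoare-style two-pointer partition with pivot = 3:

Initial array: [3, 39, 7, 5, 5, 40, 19, 17, 32]

Pointers start at i = 1, j = 8.
i ends at 1, j ends at 0: the pointers have crossed (j < i), so scanning stops.

j = 0, so swapping arr[0] with arr[j] leaves the pivot at position 0: [3, 39, 7, 5, 5, 40, 19, 17, 32]
Pivot position: 0

After partitioning with pivot 3, the array becomes [3, 39, 7, 5, 5, 40, 19, 17, 32]. The pivot is placed at index 0. All elements to the left of the pivot are <= 3, and all elements to the right are > 3.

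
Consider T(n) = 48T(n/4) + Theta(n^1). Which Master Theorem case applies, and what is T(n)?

Master Theorem for T(n) = 48T(n/4) + O(n^1):

a = 48, b = 4, c = 1
log_b(a) = log_4(48) = 2.7925

Case 1: c = 1 < log_4(48) = 2.7925
T(n) = O(n^(log_4 48))

For T(n) = 48T(n/4) + O(n^1): log_4(48) = 2.7925. This is Case 1 of the Master Theorem (c < log_b(a), work dominated by leaves), giving O(n^(log_4 48)).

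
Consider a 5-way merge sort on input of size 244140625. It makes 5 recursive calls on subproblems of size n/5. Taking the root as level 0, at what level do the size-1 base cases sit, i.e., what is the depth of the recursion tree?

For divide and conquer with division factor 5:

Problem sizes at each level:
Level 0: 244140625
Level 1: 48828125
Level 2: 9765625
Level 3: 1953125
Level 4: 390625
Level 5: 78125
Level 6: 15625
Level 7: 3125
Level 8: 625
Level 9: 125
Level 10: 25
Level 11: 5
Level 12: 1

The root is level 0 and the size-1 base case is level 12 (the tree spans levels 0 through 12, i.e. 13 levels counting the root), so the depth is the number of divisions: log_5(244140625) = 12

The recursion tree depth is log_5(244140625) = 12. At each level, the problem size is divided by 5, so it takes 12 divisions to reduce to a base case of size 1. The algorithm makes 5 recursive calls at each level.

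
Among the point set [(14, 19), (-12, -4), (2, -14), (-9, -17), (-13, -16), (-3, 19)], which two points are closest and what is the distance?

Computing all pairwise distances among 6 points:

d((14, 19), (-12, -4)) = 34.7131
d((14, 19), (2, -14)) = 35.1141
d((14, 19), (-9, -17)) = 42.72
d((14, 19), (-13, -16)) = 44.2041
d((14, 19), (-3, 19)) = 17.0
d((-12, -4), (2, -14)) = 17.2047
d((-12, -4), (-9, -17)) = 13.3417
d((-12, -4), (-13, -16)) = 12.0416
d((-12, -4), (-3, 19)) = 24.6982
d((2, -14), (-9, -17)) = 11.4018
d((2, -14), (-13, -16)) = 15.1327
d((2, -14), (-3, 19)) = 33.3766
d((-9, -17), (-13, -16)) = 4.1231 <-- minimum
d((-9, -17), (-3, 19)) = 36.4966
d((-13, -16), (-3, 19)) = 36.4005

Closest pair: (-9, -17) and (-13, -16) with distance 4.1231

The closest pair is (-9, -17) and (-13, -16) with Euclidean distance 4.1231. For 6 points, brute-force pairwise comparison is shown above. For large n, the divide-and-conquer algorithm (sort by x, recurse on halves, check the dividing strip) achieves O(n log n).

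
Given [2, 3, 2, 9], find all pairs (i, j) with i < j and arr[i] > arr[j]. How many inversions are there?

Finding inversions in [2, 3, 2, 9]:

(1, 2): arr[1]=3 > arr[2]=2

Total inversions: 1

The array has 1 inversion(s): (1,2). Each pair (i,j) satisfies i < j and arr[i] > arr[j].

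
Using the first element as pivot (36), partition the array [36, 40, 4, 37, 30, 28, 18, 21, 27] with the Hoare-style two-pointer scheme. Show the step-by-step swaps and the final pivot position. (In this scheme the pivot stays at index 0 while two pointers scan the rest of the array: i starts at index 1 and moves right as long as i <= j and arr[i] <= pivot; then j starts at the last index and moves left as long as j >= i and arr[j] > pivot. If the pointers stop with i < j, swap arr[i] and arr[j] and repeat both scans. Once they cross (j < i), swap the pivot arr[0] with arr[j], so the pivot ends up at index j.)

Hoare-style two-pointer partition with pivot = 36:

Initial array: [36, 40, 4, 37, 30, 28, 18, 21, 27]

Pointers start at i = 1, j = 8.
i stops at index 1 (arr[1]=40 > 36), j stops at index 8 (arr[8]=27 <= 36): swap arr[1] and arr[8], array becomes [36, 27, 4, 37, 30, 28, 18, 21, 40]
i stops at index 3 (arr[3]=37 > 36), j stops at index 7 (arr[7]=21 <= 36): swap arr[3] and arr[7], array becomes [36, 27, 4, 21, 30, 28, 18, 37, 40]
i ends at 7, j ends at 6: the pointers have crossed (j < i), so scanning stops.

Swap pivot arr[0] with arr[6] to place pivot at position 6: [18, 27, 4, 21, 30, 28, 36, 37, 40]
Pivot position: 6

After partitioning with pivot 36, the array becomes [18, 27, 4, 21, 30, 28, 36, 37, 40]. The pivot is placed at index 6. All elements to the left of the pivot are <= 36, and all elements to the right are > 36.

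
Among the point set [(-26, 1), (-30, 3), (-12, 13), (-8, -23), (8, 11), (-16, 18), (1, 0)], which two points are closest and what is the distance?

Computing all pairwise distances among 7 points:

d((-26, 1), (-30, 3)) = 4.4721 <-- minimum
d((-26, 1), (-12, 13)) = 18.4391
d((-26, 1), (-8, -23)) = 30.0
d((-26, 1), (8, 11)) = 35.4401
d((-26, 1), (-16, 18)) = 19.7231
d((-26, 1), (1, 0)) = 27.0185
d((-30, 3), (-12, 13)) = 20.5913
d((-30, 3), (-8, -23)) = 34.0588
d((-30, 3), (8, 11)) = 38.833
d((-30, 3), (-16, 18)) = 20.5183
d((-30, 3), (1, 0)) = 31.1448
d((-12, 13), (-8, -23)) = 36.2215
d((-12, 13), (8, 11)) = 20.0998
d((-12, 13), (-16, 18)) = 6.4031
d((-12, 13), (1, 0)) = 18.3848
d((-8, -23), (8, 11)) = 37.5766
d((-8, -23), (-16, 18)) = 41.7732
d((-8, -23), (1, 0)) = 24.6982
d((8, 11), (-16, 18)) = 25.0
d((8, 11), (1, 0)) = 13.0384
d((-16, 18), (1, 0)) = 24.7588

Closest pair: (-26, 1) and (-30, 3) with distance 4.4721

The closest pair is (-26, 1) and (-30, 3) with Euclidean distance 4.4721. For 7 points, brute-force pairwise comparison is shown above. For large n, the divide-and-conquer algorithm (sort by x, recurse on halves, check the dividing strip) achieves O(n log n).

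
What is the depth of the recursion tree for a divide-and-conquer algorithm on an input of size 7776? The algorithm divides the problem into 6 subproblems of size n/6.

For divide and conquer with division factor 6:

Problem sizes at each level:
Level 0: 7776
Level 1: 1296
Level 2: 216
Level 3: 36
Level 4: 6
Level 5: 1

The root is level 0 and the size-1 base case is level 5 (the tree spans levels 0 through 5, i.e. 6 levels counting the root), so the depth is the number of divisions: log_6(7776) = 5

The recursion tree depth is log_6(7776) = 5. At each level, the problem size is divided by 6, so it takes 5 divisions to reduce to a base case of size 1. The algorithm makes 6 recursive calls at each level.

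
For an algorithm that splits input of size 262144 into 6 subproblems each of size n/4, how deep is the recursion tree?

For divide and conquer with division factor 4:

Problem sizes at each level:
Level 0: 262144
Level 1: 65536
Level 2: 16384
Level 3: 4096
Level 4: 1024
Level 5: 256
Level 6: 64
Level 7: 16
Level 8: 4
Level 9: 1

The root is level 0 and the size-1 base case is level 9 (the tree spans levels 0 through 9, i.e. 10 levels counting the root), so the depth is the number of divisions: log_4(262144) = 9

The recursion tree depth is log_4(262144) = 9. At each level, the problem size is divided by 4, so it takes 9 divisions to reduce to a base case of size 1. The algorithm makes 6 recursive calls at each level.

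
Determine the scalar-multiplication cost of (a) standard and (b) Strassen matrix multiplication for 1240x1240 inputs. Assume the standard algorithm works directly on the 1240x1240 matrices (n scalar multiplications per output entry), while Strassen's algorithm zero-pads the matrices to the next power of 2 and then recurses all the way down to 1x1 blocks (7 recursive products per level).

Matrix multiplication for 1240x1240 matrices:

Strassen's algorithm requires power-of-2 dimensions. Pad 1240x1240 to 2048x2048 (next power of 2).

Standard algorithm: 1240^3 = 1906624000 multiplications
Strassen's algorithm: 7^(log2(2048)) = 7^11 = 1977326743 multiplications
Difference: 1906624000 - 1977326743 = -70702743 (Strassen uses MORE here due to padding overhead — for small or just-over-power-of-2 n, padding can outweigh the per-level savings)

Standard: 1906624000 multiplications (1240^3). Strassen: 1977326743 multiplications (7^11, after padding to 2048x2048). Strassen reduces 8 recursive multiplications to 7 at each level.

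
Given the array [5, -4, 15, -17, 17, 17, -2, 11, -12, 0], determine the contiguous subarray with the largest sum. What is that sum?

Using Kadane's algorithm on [5, -4, 15, -17, 17, 17, -2, 11, -12, 0]:

Scanning through the array:
Position 1 (value -4): max_ending_here = 1, max_so_far = 5
Position 2 (value 15): max_ending_here = 16, max_so_far = 16
Position 3 (value -17): max_ending_here = -1, max_so_far = 16
Position 4 (value 17): max_ending_here = 17, max_so_far = 17
Position 5 (value 17): max_ending_here = 34, max_so_far = 34
Position 6 (value -2): max_ending_here = 32, max_so_far = 34
Position 7 (value 11): max_ending_here = 43, max_so_far = 43
Position 8 (value -12): max_ending_here = 31, max_so_far = 43
Position 9 (value 0): max_ending_here = 31, max_so_far = 43

Maximum subarray: [17, 17, -2, 11]
Maximum sum: 43

The maximum subarray is [17, 17, -2, 11] with sum 43. This subarray runs from index 4 to index 7.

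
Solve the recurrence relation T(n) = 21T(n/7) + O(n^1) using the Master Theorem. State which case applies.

Master Theorem for T(n) = 21T(n/7) + O(n^1):

a = 21, b = 7, c = 1
log_b(a) = log_7(21) = 1.5646

Case 1: c = 1 < log_7(21) = 1.5646
T(n) = O(n^(log_7 21))

For T(n) = 21T(n/7) + O(n^1): log_7(21) = 1.5646. This is Case 1 of the Master Theorem (c < log_b(a), work dominated by leaves), giving O(n^(log_7 21)).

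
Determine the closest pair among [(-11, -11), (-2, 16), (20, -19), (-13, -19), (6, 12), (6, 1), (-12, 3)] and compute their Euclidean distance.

Computing all pairwise distances among 7 points:

d((-11, -11), (-2, 16)) = 28.4605
d((-11, -11), (20, -19)) = 32.0156
d((-11, -11), (-13, -19)) = 8.2462 <-- minimum
d((-11, -11), (6, 12)) = 28.6007
d((-11, -11), (6, 1)) = 20.8087
d((-11, -11), (-12, 3)) = 14.0357
d((-2, 16), (20, -19)) = 41.3401
d((-2, 16), (-13, -19)) = 36.6879
d((-2, 16), (6, 12)) = 8.9443
d((-2, 16), (6, 1)) = 17.0
d((-2, 16), (-12, 3)) = 16.4012
d((20, -19), (-13, -19)) = 33.0
d((20, -19), (6, 12)) = 34.0147
d((20, -19), (6, 1)) = 24.4131
d((20, -19), (-12, 3)) = 38.833
d((-13, -19), (6, 12)) = 36.3593
d((-13, -19), (6, 1)) = 27.5862
d((-13, -19), (-12, 3)) = 22.0227
d((6, 12), (6, 1)) = 11.0
d((6, 12), (-12, 3)) = 20.1246
d((6, 1), (-12, 3)) = 18.1108

Closest pair: (-11, -11) and (-13, -19) with distance 8.2462

The closest pair is (-11, -11) and (-13, -19) with Euclidean distance 8.2462. For 7 points, brute-force pairwise comparison is shown above. For large n, the divide-and-conquer algorithm (sort by x, recurse on halves, check the dividing strip) achieves O(n log n).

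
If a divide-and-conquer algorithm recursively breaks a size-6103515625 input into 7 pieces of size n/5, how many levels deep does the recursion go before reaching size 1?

For divide and conquer with division factor 5:

Problem sizes at each level:
Level 0: 6103515625
Level 1: 1220703125
Level 2: 244140625
Level 3: 48828125
Level 4: 9765625
Level 5: 1953125
Level 6: 390625
Level 7: 78125
Level 8: 15625
Level 9: 3125
Level 10: 625
Level 11: 125
Level 12: 25
Level 13: 5
Level 14: 1

The root is level 0 and the size-1 base case is level 14 (the tree spans levels 0 through 14, i.e. 15 levels counting the root), so the depth is the number of divisions: log_5(6103515625) = 14

The recursion tree depth is log_5(6103515625) = 14. At each level, the problem size is divided by 5, so it takes 14 divisions to reduce to a base case of size 1. The algorithm makes 7 recursive calls at each level.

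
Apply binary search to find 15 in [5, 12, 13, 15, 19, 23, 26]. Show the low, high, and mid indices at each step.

Binary search for 15 in [5, 12, 13, 15, 19, 23, 26]:

lo=0, hi=6, mid=3, arr[mid]=15 -> Found target at index 3!

Binary search finds 15 at index 3 after 1 comparisons. The search repeatedly halves the search space by comparing with the middle element.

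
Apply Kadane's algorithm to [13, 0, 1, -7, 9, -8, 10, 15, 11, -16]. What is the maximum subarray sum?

Using Kadane's algorithm on [13, 0, 1, -7, 9, -8, 10, 15, 11, -16]:

Scanning through the array:
Position 1 (value 0): max_ending_here = 13, max_so_far = 13
Position 2 (value 1): max_ending_here = 14, max_so_far = 14
Position 3 (value -7): max_ending_here = 7, max_so_far = 14
Position 4 (value 9): max_ending_here = 16, max_so_far = 16
Position 5 (value -8): max_ending_here = 8, max_so_far = 16
Position 6 (value 10): max_ending_here = 18, max_so_far = 18
Position 7 (value 15): max_ending_here = 33, max_so_far = 33
Position 8 (value 11): max_ending_here = 44, max_so_far = 44
Position 9 (value -16): max_ending_here = 28, max_so_far = 44

Maximum subarray: [13, 0, 1, -7, 9, -8, 10, 15, 11]
Maximum sum: 44

The maximum subarray is [13, 0, 1, -7, 9, -8, 10, 15, 11] with sum 44. This subarray runs from index 0 to index 8.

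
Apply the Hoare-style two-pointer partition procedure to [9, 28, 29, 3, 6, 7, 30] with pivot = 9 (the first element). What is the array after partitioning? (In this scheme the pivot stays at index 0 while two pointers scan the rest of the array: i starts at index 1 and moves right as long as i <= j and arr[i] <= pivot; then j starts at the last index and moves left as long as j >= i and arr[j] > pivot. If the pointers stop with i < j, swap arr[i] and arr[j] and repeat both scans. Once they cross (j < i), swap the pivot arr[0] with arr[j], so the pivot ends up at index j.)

Hoare-style two-pointer partition with pivot = 9:

Initial array: [9, 28, 29, 3, 6, 7, 30]

Pointers start at i = 1, j = 6.
i stops at index 1 (arr[1]=28 > 9), j stops at index 5 (arr[5]=7 <= 9): swap arr[1] and arr[5], array becomes [9, 7, 29, 3, 6, 28, 30]
i stops at index 2 (arr[2]=29 > 9), j stops at index 4 (arr[4]=6 <= 9): swap arr[2] and arr[4], array becomes [9, 7, 6, 3, 29, 28, 30]
i ends at 4, j ends at 3: the pointers have crossed (j < i), so scanning stops.

Swap pivot arr[0] with arr[3] to place pivot at position 3: [3, 7, 6, 9, 29, 28, 30]
Pivot position: 3

After partitioning with pivot 9, the array becomes [3, 7, 6, 9, 29, 28, 30]. The pivot is placed at index 3. All elements to the left of the pivot are <= 9, and all elements to the right are > 9.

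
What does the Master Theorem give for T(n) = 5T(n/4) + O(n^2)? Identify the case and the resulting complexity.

Master Theorem for T(n) = 5T(n/4) + O(n^2):

a = 5, b = 4, c = 2
log_b(a) = log_4(5) = 1.1610

Case 3: c = 2 > log_4(5) = 1.1610
T(n) = O(n^2) = O(n^2)

For T(n) = 5T(n/4) + O(n^2): log_4(5) = 1.1610. This is Case 3 of the Master Theorem (c > log_b(a), work dominated by root), giving O(n^2).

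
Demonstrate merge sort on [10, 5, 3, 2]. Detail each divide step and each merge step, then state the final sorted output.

Merge sort trace:

Split: [10, 5, 3, 2] -> [10, 5] and [3, 2]
  Split: [10, 5] -> [10] and [5]
  Merge: [10] + [5] -> [5, 10]
  Split: [3, 2] -> [3] and [2]
  Merge: [3] + [2] -> [2, 3]
Merge: [5, 10] + [2, 3] -> [2, 3, 5, 10]

Final sorted array: [2, 3, 5, 10]

The merge sort proceeds by recursively splitting the array and merging sorted halves.
After all merges, the sorted array is [2, 3, 5, 10].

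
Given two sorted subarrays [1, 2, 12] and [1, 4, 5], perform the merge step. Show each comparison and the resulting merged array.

Merging process:

Compare 1 vs 1: take 1 from left. Merged: [1]
Compare 2 vs 1: take 1 from right. Merged: [1, 1]
Compare 2 vs 4: take 2 from left. Merged: [1, 1, 2]
Compare 12 vs 4: take 4 from right. Merged: [1, 1, 2, 4]
Compare 12 vs 5: take 5 from right. Merged: [1, 1, 2, 4, 5]
Append remaining from left: [12]. Merged: [1, 1, 2, 4, 5, 12]

Final merged array: [1, 1, 2, 4, 5, 12]
Total comparisons: 5

The merged array is [1, 1, 2, 4, 5, 12], requiring 5 comparisons. The merge step runs in O(n) time where n is the total number of elements.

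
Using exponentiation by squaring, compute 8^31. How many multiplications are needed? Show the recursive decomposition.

Computing 8^31 by squaring (build up from 8^1; each line after the first costs one multiplication):

8^1 = 8
8^2 = (8^1)^2 = 8^2 = 64
8^3 = 8 * 8^2 = 8 * 64 = 512
8^6 = (8^3)^2 = 512^2 = 262144
8^7 = 8 * 8^6 = 8 * 262144 = 2097152
8^14 = (8^7)^2 = 2097152^2 = 4398046511104
8^15 = 8 * 8^14 = 8 * 4398046511104 = 35184372088832
8^30 = (8^15)^2 = 35184372088832^2 = 1237940039285380274899124224
8^31 = 8 * 8^30 = 8 * 1237940039285380274899124224 = 9903520314283042199192993792

Result: 9903520314283042199192993792
Multiplications needed: 8 (8 lines after 8^1)

8^31 = 9903520314283042199192993792. Using exponentiation by squaring, this requires 8 multiplications. The key idea: if the exponent is even, square the half-power; if odd, multiply by the base once.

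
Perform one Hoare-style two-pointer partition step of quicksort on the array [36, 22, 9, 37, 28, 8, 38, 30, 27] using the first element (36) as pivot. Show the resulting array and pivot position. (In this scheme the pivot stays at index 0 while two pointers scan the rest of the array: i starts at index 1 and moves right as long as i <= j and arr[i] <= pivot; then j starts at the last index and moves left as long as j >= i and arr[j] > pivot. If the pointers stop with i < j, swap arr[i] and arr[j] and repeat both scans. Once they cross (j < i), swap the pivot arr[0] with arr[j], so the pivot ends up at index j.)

Hoare-style two-pointer partition with pivot = 36:

Initial array: [36, 22, 9, 37, 28, 8, 38, 30, 27]

Pointers start at i = 1, j = 8.
i stops at index 3 (arr[3]=37 > 36), j stops at index 8 (arr[8]=27 <= 36): swap arr[3] and arr[8], array becomes [36, 22, 9, 27, 28, 8, 38, 30, 37]
i stops at index 6 (arr[6]=38 > 36), j stops at index 7 (arr[7]=30 <= 36): swap arr[6] and arr[7], array becomes [36, 22, 9, 27, 28, 8, 30, 38, 37]
i ends at 7, j ends at 6: the pointers have crossed (j < i), so scanning stops.

Swap pivot arr[0] with arr[6] to place pivot at position 6: [30, 22, 9, 27, 28, 8, 36, 38, 37]
Pivot position: 6

After partitioning with pivot 36, the array becomes [30, 22, 9, 27, 28, 8, 36, 38, 37]. The pivot is placed at index 6. All elements to the left of the pivot are <= 36, and all elements to the right are > 36.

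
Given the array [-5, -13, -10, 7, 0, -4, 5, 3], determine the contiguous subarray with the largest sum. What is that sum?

Using Kadane's algorithm on [-5, -13, -10, 7, 0, -4, 5, 3]:

Scanning through the array:
Position 1 (value -13): max_ending_here = -13, max_so_far = -5
Position 2 (value -10): max_ending_here = -10, max_so_far = -5
Position 3 (value 7): max_ending_here = 7, max_so_far = 7
Position 4 (value 0): max_ending_here = 7, max_so_far = 7
Position 5 (value -4): max_ending_here = 3, max_so_far = 7
Position 6 (value 5): max_ending_here = 8, max_so_far = 8
Position 7 (value 3): max_ending_here = 11, max_so_far = 11

Maximum subarray: [7, 0, -4, 5, 3]
Maximum sum: 11

The maximum subarray is [7, 0, -4, 5, 3] with sum 11. This subarray runs from index 3 to index 7.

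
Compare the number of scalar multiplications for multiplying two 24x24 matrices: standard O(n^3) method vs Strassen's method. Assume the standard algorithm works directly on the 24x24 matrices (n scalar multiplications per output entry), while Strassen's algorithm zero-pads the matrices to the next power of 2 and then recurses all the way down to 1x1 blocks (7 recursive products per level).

Matrix multiplication for 24x24 matrices:

Strassen's algorithm requires power-of-2 dimensions. Pad 24x24 to 32x32 (next power of 2).

Standard algorithm: 24^3 = 13824 multiplications
Strassen's algorithm: 7^(log2(32)) = 7^5 = 16807 multiplications
Difference: 13824 - 16807 = -2983 (Strassen uses MORE here due to padding overhead — for small or just-over-power-of-2 n, padding can outweigh the per-level savings)

Standard: 13824 multiplications (24^3). Strassen: 16807 multiplications (7^5, after padding to 32x32). Strassen reduces 8 recursive multiplications to 7 at each level.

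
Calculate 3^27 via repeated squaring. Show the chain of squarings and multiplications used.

Computing 3^27 by squaring (build up from 3^1; each line after the first costs one multiplication):

3^1 = 3
3^2 = (3^1)^2 = 3^2 = 9
3^3 = 3 * 3^2 = 3 * 9 = 27
3^6 = (3^3)^2 = 27^2 = 729
3^12 = (3^6)^2 = 729^2 = 531441
3^13 = 3 * 3^12 = 3 * 531441 = 1594323
3^26 = (3^13)^2 = 1594323^2 = 2541865828329
3^27 = 3 * 3^26 = 3 * 2541865828329 = 7625597484987

Result: 7625597484987
Multiplications needed: 7 (7 lines after 3^1)

3^27 = 7625597484987. Using exponentiation by squaring, this requires 7 multiplications. The key idea: if the exponent is even, square the half-power; if odd, multiply by the base once.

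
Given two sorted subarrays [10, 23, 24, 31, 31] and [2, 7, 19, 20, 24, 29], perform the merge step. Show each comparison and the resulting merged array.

Merging process:

Compare 10 vs 2: take 2 from right. Merged: [2]
Compare 10 vs 7: take 7 from right. Merged: [2, 7]
Compare 10 vs 19: take 10 from left. Merged: [2, 7, 10]
Compare 23 vs 19: take 19 from right. Merged: [2, 7, 10, 19]
Compare 23 vs 20: take 20 from right. Merged: [2, 7, 10, 19, 20]
Compare 23 vs 24: take 23 from left. Merged: [2, 7, 10, 19, 20, 23]
Compare 24 vs 24: take 24 from left. Merged: [2, 7, 10, 19, 20, 23, 24]
Compare 31 vs 24: take 24 from right. Merged: [2, 7, 10, 19, 20, 23, 24, 24]
Compare 31 vs 29: take 29 from right. Merged: [2, 7, 10, 19, 20, 23, 24, 24, 29]
Append remaining from left: [31, 31]. Merged: [2, 7, 10, 19, 20, 23, 24, 24, 29, 31, 31]

Final merged array: [2, 7, 10, 19, 20, 23, 24, 24, 29, 31, 31]
Total comparisons: 9

The merged array is [2, 7, 10, 19, 20, 23, 24, 24, 29, 31, 31], requiring 9 comparisons. The merge step runs in O(n) time where n is the total number of elements.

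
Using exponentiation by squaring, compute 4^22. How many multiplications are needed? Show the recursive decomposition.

Computing 4^22 by squaring (build up from 4^1; each line after the first costs one multiplication):

4^1 = 4
4^2 = (4^1)^2 = 4^2 = 16
4^4 = (4^2)^2 = 16^2 = 256
4^5 = 4 * 4^4 = 4 * 256 = 1024
4^10 = (4^5)^2 = 1024^2 = 1048576
4^11 = 4 * 4^10 = 4 * 1048576 = 4194304
4^22 = (4^11)^2 = 4194304^2 = 17592186044416

Result: 17592186044416
Multiplications needed: 6 (6 lines after 4^1)

4^22 = 17592186044416. Using exponentiation by squaring, this requires 6 multiplications. The key idea: if the exponent is even, square the half-power; if odd, multiply by the base once.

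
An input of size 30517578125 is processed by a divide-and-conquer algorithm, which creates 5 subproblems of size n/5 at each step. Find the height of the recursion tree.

For divide and conquer with division factor 5:

Problem sizes at each level:
Level 0: 30517578125
Level 1: 6103515625
Level 2: 1220703125
Level 3: 244140625
Level 4: 48828125
Level 5: 9765625
Level 6: 1953125
Level 7: 390625
Level 8: 78125
Level 9: 15625
Level 10: 3125
Level 11: 625
Level 12: 125
Level 13: 25
Level 14: 5
Level 15: 1

The root is level 0 and the size-1 base case is level 15 (the tree spans levels 0 through 15, i.e. 16 levels counting the root), so the depth is the number of divisions: log_5(30517578125) = 15

The recursion tree depth is log_5(30517578125) = 15. At each level, the problem size is divided by 5, so it takes 15 divisions to reduce to a base case of size 1. The algorithm makes 5 recursive calls at each level.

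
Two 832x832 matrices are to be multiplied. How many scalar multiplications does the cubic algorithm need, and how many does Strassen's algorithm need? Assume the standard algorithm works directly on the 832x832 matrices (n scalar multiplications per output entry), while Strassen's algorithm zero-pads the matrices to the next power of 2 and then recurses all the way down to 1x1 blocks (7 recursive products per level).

Matrix multiplication for 832x832 matrices:

Strassen's algorithm requires power-of-2 dimensions. Pad 832x832 to 1024x1024 (next power of 2).

Standard algorithm: 832^3 = 575930368 multiplications
Strassen's algorithm: 7^(log2(1024)) = 7^10 = 282475249 multiplications
Savings: 575930368 - 282475249 = 293455119 multiplications

Standard: 575930368 multiplications (832^3). Strassen: 282475249 multiplications (7^10, after padding to 1024x1024). Strassen reduces 8 recursive multiplications to 7 at each level.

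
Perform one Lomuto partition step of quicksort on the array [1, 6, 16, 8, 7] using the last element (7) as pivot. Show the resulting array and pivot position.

Lomuto partition with pivot = 7:

Initial array: [1, 6, 16, 8, 7]

arr[0]=1 <= 7: swap with position 0, array becomes [1, 6, 16, 8, 7]
arr[1]=6 <= 7: swap with position 1, array becomes [1, 6, 16, 8, 7]
arr[2]=16 > 7: no swap
arr[3]=8 > 7: no swap

Place pivot at position 2: [1, 6, 7, 8, 16]
Pivot position: 2

After partitioning with pivot 7, the array becomes [1, 6, 7, 8, 16]. The pivot is placed at index 2. All elements to the left of the pivot are <= 7, and all elements to the right are > 7.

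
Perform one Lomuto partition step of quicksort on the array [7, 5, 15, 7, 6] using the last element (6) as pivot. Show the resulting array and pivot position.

Lomuto partition with pivot = 6:

Initial array: [7, 5, 15, 7, 6]

arr[0]=7 > 6: no swap
arr[1]=5 <= 6: swap with position 0, array becomes [5, 7, 15, 7, 6]
arr[2]=15 > 6: no swap
arr[3]=7 > 6: no swap

Place pivot at position 1: [5, 6, 15, 7, 7]
Pivot position: 1

After partitioning with pivot 6, the array becomes [5, 6, 15, 7, 7]. The pivot is placed at index 1. All elements to the left of the pivot are <= 6, and all elements to the right are > 6.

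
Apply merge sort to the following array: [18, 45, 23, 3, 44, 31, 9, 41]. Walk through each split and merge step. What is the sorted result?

Merge sort trace:

Split: [18, 45, 23, 3, 44, 31, 9, 41] -> [18, 45, 23, 3] and [44, 31, 9, 41]
  Split: [18, 45, 23, 3] -> [18, 45] and [23, 3]
    Split: [18, 45] -> [18] and [45]
    Merge: [18] + [45] -> [18, 45]
    Split: [23, 3] -> [23] and [3]
    Merge: [23] + [3] -> [3, 23]
  Merge: [18, 45] + [3, 23] -> [3, 18, 23, 45]
  Split: [44, 31, 9, 41] -> [44, 31] and [9, 41]
    Split: [44, 31] -> [44] and [31]
    Merge: [44] + [31] -> [31, 44]
    Split: [9, 41] -> [9] and [41]
    Merge: [9] + [41] -> [9, 41]
  Merge: [31, 44] + [9, 41] -> [9, 31, 41, 44]
Merge: [3, 18, 23, 45] + [9, 31, 41, 44] -> [3, 9, 18, 23, 31, 41, 44, 45]

Final sorted array: [3, 9, 18, 23, 31, 41, 44, 45]

The merge sort proceeds by recursively splitting the array and merging sorted halves.
After all merges, the sorted array is [3, 9, 18, 23, 31, 41, 44, 45].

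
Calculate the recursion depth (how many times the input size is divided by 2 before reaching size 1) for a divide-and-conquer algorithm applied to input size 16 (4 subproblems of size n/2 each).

For divide and conquer with division factor 2:

Problem sizes at each level:
Level 0: 16
Level 1: 8
Level 2: 4
Level 3: 2
Level 4: 1

The root is level 0 and the size-1 base case is level 4 (the tree spans levels 0 through 4, i.e. 5 levels counting the root), so the depth is the number of divisions: log_2(16) = 4

The recursion tree depth is log_2(16) = 4. At each level, the problem size is divided by 2, so it takes 4 divisions to reduce to a base case of size 1. The algorithm makes 4 recursive calls at each level.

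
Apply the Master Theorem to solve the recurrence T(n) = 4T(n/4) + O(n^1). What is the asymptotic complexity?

Master Theorem for T(n) = 4T(n/4) + O(n^1):

a = 4, b = 4, c = 1
log_b(a) = log_4(4) = 1.0000

Case 2: c = 1 = log_4(4) = 1.0000
T(n) = O(n^1 log n) = O(n log n)

For T(n) = 4T(n/4) + O(n^1): log_4(4) = 1.0000. This is Case 2 of the Master Theorem (c = log_b(a), equal work at all levels), giving O(n log n).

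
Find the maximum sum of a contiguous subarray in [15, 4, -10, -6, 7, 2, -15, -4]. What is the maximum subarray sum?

Using Kadane's algorithm on [15, 4, -10, -6, 7, 2, -15, -4]:

Scanning through the array:
Position 1 (value 4): max_ending_here = 19, max_so_far = 19
Position 2 (value -10): max_ending_here = 9, max_so_far = 19
Position 3 (value -6): max_ending_here = 3, max_so_far = 19
Position 4 (value 7): max_ending_here = 10, max_so_far = 19
Position 5 (value 2): max_ending_here = 12, max_so_far = 19
Position 6 (value -15): max_ending_here = -3, max_so_far = 19
Position 7 (value -4): max_ending_here = -4, max_so_far = 19

Maximum subarray: [15, 4]
Maximum sum: 19

The maximum subarray is [15, 4] with sum 19. This subarray runs from index 0 to index 1.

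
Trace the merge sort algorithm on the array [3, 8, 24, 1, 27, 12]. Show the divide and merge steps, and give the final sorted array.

Merge sort trace:

Split: [3, 8, 24, 1, 27, 12] -> [3, 8, 24] and [1, 27, 12]
  Split: [3, 8, 24] -> [3] and [8, 24]
    Split: [8, 24] -> [8] and [24]
    Merge: [8] + [24] -> [8, 24]
  Merge: [3] + [8, 24] -> [3, 8, 24]
  Split: [1, 27, 12] -> [1] and [27, 12]
    Split: [27, 12] -> [27] and [12]
    Merge: [27] + [12] -> [12, 27]
  Merge: [1] + [12, 27] -> [1, 12, 27]
Merge: [3, 8, 24] + [1, 12, 27] -> [1, 3, 8, 12, 24, 27]

Final sorted array: [1, 3, 8, 12, 24, 27]

The merge sort proceeds by recursively splitting the array and merging sorted halves.
After all merges, the sorted array is [1, 3, 8, 12, 24, 27].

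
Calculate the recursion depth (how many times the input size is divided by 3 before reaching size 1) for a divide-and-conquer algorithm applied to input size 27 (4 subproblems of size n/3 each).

For divide and conquer with division factor 3:

Problem sizes at each level:
Level 0: 27
Level 1: 9
Level 2: 3
Level 3: 1

The root is level 0 and the size-1 base case is level 3 (the tree spans levels 0 through 3, i.e. 4 levels counting the root), so the depth is the number of divisions: log_3(27) = 3

The recursion tree depth is log_3(27) = 3. At each level, the problem size is divided by 3, so it takes 3 divisions to reduce to a base case of size 1. The algorithm makes 4 recursive calls at each level.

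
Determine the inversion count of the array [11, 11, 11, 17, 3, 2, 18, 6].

Finding inversions in [11, 11, 11, 17, 3, 2, 18, 6]:

(0, 4): arr[0]=11 > arr[4]=3
(0, 5): arr[0]=11 > arr[5]=2
(0, 7): arr[0]=11 > arr[7]=6
(1, 4): arr[1]=11 > arr[4]=3
(1, 5): arr[1]=11 > arr[5]=2
(1, 7): arr[1]=11 > arr[7]=6
(2, 4): arr[2]=11 > arr[4]=3
(2, 5): arr[2]=11 > arr[5]=2
(2, 7): arr[2]=11 > arr[7]=6
(3, 4): arr[3]=17 > arr[4]=3
(3, 5): arr[3]=17 > arr[5]=2
(3, 7): arr[3]=17 > arr[7]=6
(4, 5): arr[4]=3 > arr[5]=2
(6, 7): arr[6]=18 > arr[7]=6

Total inversions: 14

The array has 14 inversion(s): (0,4), (0,5), (0,7), (1,4), (1,5), (1,7), (2,4), (2,5), (2,7), (3,4), (3,5), (3,7), (4,5), (6,7). Each pair (i,j) satisfies i < j and arr[i] > arr[j].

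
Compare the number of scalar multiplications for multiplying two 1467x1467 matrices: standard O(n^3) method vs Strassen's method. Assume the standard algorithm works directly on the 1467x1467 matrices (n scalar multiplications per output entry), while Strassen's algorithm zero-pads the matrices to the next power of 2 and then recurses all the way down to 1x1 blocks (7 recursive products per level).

Matrix multiplication for 1467x1467 matrices:

Strassen's algorithm requires power-of-2 dimensions. Pad 1467x1467 to 2048x2048 (next power of 2).

Standard algorithm: 1467^3 = 3157114563 multiplications
Strassen's algorithm: 7^(log2(2048)) = 7^11 = 1977326743 multiplications
Savings: 3157114563 - 1977326743 = 1179787820 multiplications

Standard: 3157114563 multiplications (1467^3). Strassen: 1977326743 multiplications (7^11, after padding to 2048x2048). Strassen reduces 8 recursive multiplications to 7 at each level.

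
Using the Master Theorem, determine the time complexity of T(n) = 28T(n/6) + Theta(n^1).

Master Theorem for T(n) = 28T(n/6) + O(n^1):

a = 28, b = 6, c = 1
log_b(a) = log_6(28) = 1.8597

Case 1: c = 1 < log_6(28) = 1.8597
T(n) = O(n^(log_6 28))

For T(n) = 28T(n/6) + O(n^1): log_6(28) = 1.8597. This is Case 1 of the Master Theorem (c < log_b(a), work dominated by leaves), giving O(n^(log_6 28)).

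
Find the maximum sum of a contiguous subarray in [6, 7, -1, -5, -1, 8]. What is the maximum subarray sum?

Using Kadane's algorithm on [6, 7, -1, -5, -1, 8]:

Scanning through the array:
Position 1 (value 7): max_ending_here = 13, max_so_far = 13
Position 2 (value -1): max_ending_here = 12, max_so_far = 13
Position 3 (value -5): max_ending_here = 7, max_so_far = 13
Position 4 (value -1): max_ending_here = 6, max_so_far = 13
Position 5 (value 8): max_ending_here = 14, max_so_far = 14

Maximum subarray: [6, 7, -1, -5, -1, 8]
Maximum sum: 14

The maximum subarray is [6, 7, -1, -5, -1, 8] with sum 14. This subarray runs from index 0 to index 5.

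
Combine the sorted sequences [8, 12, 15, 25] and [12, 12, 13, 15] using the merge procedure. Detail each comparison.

Merging process:

Compare 8 vs 12: take 8 from left. Merged: [8]
Compare 12 vs 12: take 12 from left. Merged: [8, 12]
Compare 15 vs 12: take 12 from right. Merged: [8, 12, 12]
Compare 15 vs 12: take 12 from right. Merged: [8, 12, 12, 12]
Compare 15 vs 13: take 13 from right. Merged: [8, 12, 12, 12, 13]
Compare 15 vs 15: take 15 from left. Merged: [8, 12, 12, 12, 13, 15]
Compare 25 vs 15: take 15 from right. Merged: [8, 12, 12, 12, 13, 15, 15]
Append remaining from left: [25]. Merged: [8, 12, 12, 12, 13, 15, 15, 25]

Final merged array: [8, 12, 12, 12, 13, 15, 15, 25]
Total comparisons: 7

The merged array is [8, 12, 12, 12, 13, 15, 15, 25], requiring 7 comparisons. The merge step runs in O(n) time where n is the total number of elements.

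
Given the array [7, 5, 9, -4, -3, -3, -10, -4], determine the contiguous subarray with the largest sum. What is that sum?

Using Kadane's algorithm on [7, 5, 9, -4, -3, -3, -10, -4]:

Scanning through the array:
Position 1 (value 5): max_ending_here = 12, max_so_far = 12
Position 2 (value 9): max_ending_here = 21, max_so_far = 21
Position 3 (value -4): max_ending_here = 17, max_so_far = 21
Position 4 (value -3): max_ending_here = 14, max_so_far = 21
Position 5 (value -3): max_ending_here = 11, max_so_far = 21
Position 6 (value -10): max_ending_here = 1, max_so_far = 21
Position 7 (value -4): max_ending_here = -3, max_so_far = 21

Maximum subarray: [7, 5, 9]
Maximum sum: 21

The maximum subarray is [7, 5, 9] with sum 21. This subarray runs from index 0 to index 2.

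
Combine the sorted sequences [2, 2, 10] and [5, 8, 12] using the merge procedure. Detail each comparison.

Merging process:

Compare 2 vs 5: take 2 from left. Merged: [2]
Compare 2 vs 5: take 2 from left. Merged: [2, 2]
Compare 10 vs 5: take 5 from right. Merged: [2, 2, 5]
Compare 10 vs 8: take 8 from right. Merged: [2, 2, 5, 8]
Compare 10 vs 12: take 10 from left. Merged: [2, 2, 5, 8, 10]
Append remaining from right: [12]. Merged: [2, 2, 5, 8, 10, 12]

Final merged array: [2, 2, 5, 8, 10, 12]
Total comparisons: 5

The merged array is [2, 2, 5, 8, 10, 12], requiring 5 comparisons. The merge step runs in O(n) time where n is the total number of elements.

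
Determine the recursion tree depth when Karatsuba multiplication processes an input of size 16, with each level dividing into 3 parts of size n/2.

For divide and conquer with division factor 2:

Problem sizes at each level:
Level 0: 16
Level 1: 8
Level 2: 4
Level 3: 2
Level 4: 1

The root is level 0 and the size-1 base case is level 4 (the tree spans levels 0 through 4, i.e. 5 levels counting the root), so the depth is the number of divisions: log_2(16) = 4

The recursion tree depth is log_2(16) = 4. At each level, the problem size is divided by 2, so it takes 4 divisions to reduce to a base case of size 1. The algorithm makes 3 recursive calls at each level.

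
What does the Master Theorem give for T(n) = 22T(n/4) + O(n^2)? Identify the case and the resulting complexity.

Master Theorem for T(n) = 22T(n/4) + O(n^2):

a = 22, b = 4, c = 2
log_b(a) = log_4(22) = 2.2297

Case 1: c = 2 < log_4(22) = 2.2297
T(n) = O(n^(log_4 22))

For T(n) = 22T(n/4) + O(n^2): log_4(22) = 2.2297. This is Case 1 of the Master Theorem (c < log_b(a), work dominated by leaves), giving O(n^(log_4 22)).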